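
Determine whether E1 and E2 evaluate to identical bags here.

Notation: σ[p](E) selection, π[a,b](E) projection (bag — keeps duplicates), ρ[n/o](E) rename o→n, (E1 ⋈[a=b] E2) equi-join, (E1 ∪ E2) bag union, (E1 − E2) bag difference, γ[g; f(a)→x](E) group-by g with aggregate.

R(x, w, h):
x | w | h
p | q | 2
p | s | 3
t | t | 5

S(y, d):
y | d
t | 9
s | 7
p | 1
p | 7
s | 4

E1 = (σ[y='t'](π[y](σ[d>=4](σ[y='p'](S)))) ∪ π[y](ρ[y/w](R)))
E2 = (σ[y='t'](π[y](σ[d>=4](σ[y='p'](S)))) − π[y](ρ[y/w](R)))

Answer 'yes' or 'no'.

E1 per-node cardinality:
  S → 5
  σ[y='p'](S) → 2
  σ[d>=4](σ[y='p'](S)) → 1
  π[y](σ[d>=4](σ[y='p'](S))) → 1
  σ[y='t'](π[y](σ[d>=4](σ[y='p'](S)))) → 0
  R → 3
  ρ[y/w](R) → 3
  π[y](ρ[y/w](R)) → 3
  (σ[y='t'](π[y](σ[d>=4](σ[y='p'](S)))) ∪ π[y](ρ[y/w](R))) → 3
E2 per-node cardinality:
  S → 5
  σ[y='p'](S) → 2
  σ[d>=4](σ[y='p'](S)) → 1
  π[y](σ[d>=4](σ[y='p'](S))) → 1
  σ[y='t'](π[y](σ[d>=4](σ[y='p'](S)))) → 0
  R → 3
  ρ[y/w](R) → 3
  π[y](ρ[y/w](R)) → 3
  (σ[y='t'](π[y](σ[d>=4](σ[y='p'](S)))) − π[y](ρ[y/w](R))) → 0

E1 result:
y
q
s
t
E2 result:
y
(0 rows)
Witness: ('t',) appears 1× in E1 but 0× in E2.

no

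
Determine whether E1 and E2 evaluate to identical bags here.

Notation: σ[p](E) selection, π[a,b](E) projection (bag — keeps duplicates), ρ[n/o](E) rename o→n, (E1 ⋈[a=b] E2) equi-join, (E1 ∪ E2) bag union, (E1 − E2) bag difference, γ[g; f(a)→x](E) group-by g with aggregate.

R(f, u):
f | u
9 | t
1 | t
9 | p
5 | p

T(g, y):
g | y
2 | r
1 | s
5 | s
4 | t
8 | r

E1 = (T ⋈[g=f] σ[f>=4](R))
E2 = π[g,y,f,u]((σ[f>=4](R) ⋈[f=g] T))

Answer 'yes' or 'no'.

E1 row counts bottom-up:
  T → 5
  R → 4
  σ[f>=4](R) → 3
  (T ⋈[g=f] σ[f>=4](R)) → 1
E2 row counts bottom-up:
  R → 4
  σ[f>=4](R) → 3
  T → 5
  (σ[f>=4](R) ⋈[f=g] T) → 1
  π[g,y,f,u]((σ[f>=4](R) ⋈[f=g] T)) → 1

E1 and E2 produce the same multiset:
g | y | f | u
5 | s | 5 | p

yes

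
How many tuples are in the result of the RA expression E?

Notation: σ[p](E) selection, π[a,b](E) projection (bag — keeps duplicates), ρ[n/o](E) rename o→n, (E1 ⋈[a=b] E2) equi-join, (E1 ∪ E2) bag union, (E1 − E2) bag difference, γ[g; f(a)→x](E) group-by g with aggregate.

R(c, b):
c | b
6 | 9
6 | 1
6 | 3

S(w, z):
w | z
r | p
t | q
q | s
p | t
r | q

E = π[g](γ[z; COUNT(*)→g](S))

Per-node cardinality:
  S → 5
  γ[z; COUNT(*)→g](S) → 4
  π[g](γ[z; COUNT(*)→g](S)) → 4

|E| = 4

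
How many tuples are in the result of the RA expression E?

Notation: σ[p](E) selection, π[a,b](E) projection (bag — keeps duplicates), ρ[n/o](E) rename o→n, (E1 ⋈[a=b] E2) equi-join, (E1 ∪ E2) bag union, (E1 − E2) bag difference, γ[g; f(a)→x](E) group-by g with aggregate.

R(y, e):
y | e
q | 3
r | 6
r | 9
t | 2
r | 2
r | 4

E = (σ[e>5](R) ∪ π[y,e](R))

Per-node cardinality:
  R → 6
  σ[e>5](R) → 2
  R → 6
  π[y,e](R) → 6
  (σ[e>5](R) ∪ π[y,e](R)) → 8

|E| = 8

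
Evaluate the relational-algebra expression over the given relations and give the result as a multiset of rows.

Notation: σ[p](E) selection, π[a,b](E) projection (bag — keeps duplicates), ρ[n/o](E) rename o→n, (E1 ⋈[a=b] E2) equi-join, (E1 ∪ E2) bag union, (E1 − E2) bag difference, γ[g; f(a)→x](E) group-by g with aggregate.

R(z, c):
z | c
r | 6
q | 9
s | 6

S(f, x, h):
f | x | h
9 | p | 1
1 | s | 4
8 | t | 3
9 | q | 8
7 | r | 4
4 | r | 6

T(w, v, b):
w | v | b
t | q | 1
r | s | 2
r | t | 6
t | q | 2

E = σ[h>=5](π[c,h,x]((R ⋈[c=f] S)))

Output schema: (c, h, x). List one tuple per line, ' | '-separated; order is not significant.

Row counts bottom-up:
  R → 3
  S → 6
  (R ⋈[c=f] S) → 2
  π[c,h,x]((R ⋈[c=f] S)) → 2
  σ[h>=5](π[c,h,x]((R ⋈[c=f] S))) → 1

== RESULT ==
c | h | x
9 | 8 | q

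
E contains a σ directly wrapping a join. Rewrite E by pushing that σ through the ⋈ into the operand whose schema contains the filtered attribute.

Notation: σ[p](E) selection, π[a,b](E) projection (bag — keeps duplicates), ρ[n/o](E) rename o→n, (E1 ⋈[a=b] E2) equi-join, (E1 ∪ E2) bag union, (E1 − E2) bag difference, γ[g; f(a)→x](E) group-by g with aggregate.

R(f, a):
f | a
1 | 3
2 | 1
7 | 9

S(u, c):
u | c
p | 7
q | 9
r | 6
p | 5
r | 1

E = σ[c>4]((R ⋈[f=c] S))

σ filters on c, owned by the right side.
E' = (R ⋈[f=c] σ[c>4](S))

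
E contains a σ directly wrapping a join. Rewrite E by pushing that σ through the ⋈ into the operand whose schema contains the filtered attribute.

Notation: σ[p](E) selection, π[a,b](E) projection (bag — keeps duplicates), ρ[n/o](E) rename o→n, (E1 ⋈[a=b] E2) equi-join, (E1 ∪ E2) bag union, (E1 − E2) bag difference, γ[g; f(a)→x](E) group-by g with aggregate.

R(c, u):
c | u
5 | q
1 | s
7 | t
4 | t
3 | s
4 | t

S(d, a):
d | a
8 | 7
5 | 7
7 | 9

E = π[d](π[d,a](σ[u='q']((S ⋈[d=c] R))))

σ filters on u, owned by the right side.
E' = π[d](π[d,a]((S ⋈[d=c] σ[u='q'](R))))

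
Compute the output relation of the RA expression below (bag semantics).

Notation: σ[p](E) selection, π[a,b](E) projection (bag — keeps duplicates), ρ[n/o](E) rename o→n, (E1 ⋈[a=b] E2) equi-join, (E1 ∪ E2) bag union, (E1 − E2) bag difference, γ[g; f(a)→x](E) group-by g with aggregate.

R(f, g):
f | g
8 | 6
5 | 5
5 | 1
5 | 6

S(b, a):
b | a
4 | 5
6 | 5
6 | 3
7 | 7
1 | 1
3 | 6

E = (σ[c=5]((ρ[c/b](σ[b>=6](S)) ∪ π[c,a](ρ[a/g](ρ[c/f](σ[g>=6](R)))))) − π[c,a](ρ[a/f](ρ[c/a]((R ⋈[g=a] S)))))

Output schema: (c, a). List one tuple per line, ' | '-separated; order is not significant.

Per-node cardinality:
  S → 6
  σ[b>=6](S) → 3
  ρ[c/b](σ[b>=6](S)) → 3
  R → 4
  σ[g>=6](R) → 2
  ρ[c/f](σ[g>=6](R)) → 2
  ρ[a/g](ρ[c/f](σ[g>=6](R))) → 2
  π[c,a](ρ[a/g](ρ[c/f](σ[g>=6](R)))) → 2
  (ρ[c/b](σ[b>=6](S)) ∪ π[c,a](ρ[a/g](ρ[c/f](σ[g>=6](R))))) → 5
  σ[c=5]((ρ[c/b](σ[b>=6](S)) ∪ π[c,a](ρ[a/g](ρ[c/f](σ[g>=6](R)))))) → 1
  R → 4
  S → 6
  (R ⋈[g=a] S) → 5
  ρ[c/a]((R ⋈[g=a] S)) → 5
  ρ[a/f](ρ[c/a]((R ⋈[g=a] S))) → 5
  π[c,a](ρ[a/f](ρ[c/a]((R ⋈[g=a] S)))) → 5
  (σ[c=5]((ρ[c/b](σ[b>=6](S)) ∪ π[c,a](ρ[a/g](ρ[c/f](σ[g>=6](R)))))) − π[c,a](ρ[a/f](ρ[c/a]((R ⋈[g=a] S))))) → 1

== RESULT ==
c | a
5 | 6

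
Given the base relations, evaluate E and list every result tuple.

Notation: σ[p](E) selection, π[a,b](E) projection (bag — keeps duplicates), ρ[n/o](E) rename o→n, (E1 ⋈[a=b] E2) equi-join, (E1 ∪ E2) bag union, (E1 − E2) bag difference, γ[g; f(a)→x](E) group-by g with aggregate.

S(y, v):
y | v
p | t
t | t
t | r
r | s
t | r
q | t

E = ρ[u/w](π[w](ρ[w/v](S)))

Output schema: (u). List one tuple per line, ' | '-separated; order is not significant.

Subexpression sizes:
  S → 6
  ρ[w/v](S) → 6
  π[w](ρ[w/v](S)) → 6
  ρ[u/w](π[w](ρ[w/v](S))) → 6

== RESULT ==
u
r
r
s
t
t
t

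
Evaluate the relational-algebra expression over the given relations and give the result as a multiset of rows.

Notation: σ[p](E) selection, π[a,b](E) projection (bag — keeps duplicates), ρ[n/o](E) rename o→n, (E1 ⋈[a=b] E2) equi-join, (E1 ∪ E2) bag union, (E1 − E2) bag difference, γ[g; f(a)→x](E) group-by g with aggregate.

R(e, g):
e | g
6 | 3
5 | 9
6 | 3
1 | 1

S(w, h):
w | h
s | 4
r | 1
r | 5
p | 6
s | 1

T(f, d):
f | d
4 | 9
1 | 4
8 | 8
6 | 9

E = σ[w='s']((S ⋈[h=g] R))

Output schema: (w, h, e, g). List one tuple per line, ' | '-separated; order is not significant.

Per-node cardinality:
  S → 5
  R → 4
  (S ⋈[h=g] R) → 2
  σ[w='s']((S ⋈[h=g] R)) → 1

== RESULT ==
w | h | e | g
s | 1 | 1 | 1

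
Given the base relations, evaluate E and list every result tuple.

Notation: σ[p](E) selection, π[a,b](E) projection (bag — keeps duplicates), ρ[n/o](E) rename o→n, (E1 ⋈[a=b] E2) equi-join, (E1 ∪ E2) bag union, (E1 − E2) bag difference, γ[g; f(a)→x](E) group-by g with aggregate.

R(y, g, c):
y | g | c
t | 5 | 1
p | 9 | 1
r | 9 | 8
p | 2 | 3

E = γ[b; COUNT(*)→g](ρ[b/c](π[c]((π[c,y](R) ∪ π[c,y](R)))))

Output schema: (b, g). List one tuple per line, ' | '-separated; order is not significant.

Subexpression sizes:
  R → 4
  π[c,y](R) → 4
  R → 4
  π[c,y](R) → 4
  (π[c,y](R) ∪ π[c,y](R)) → 8
  π[c]((π[c,y](R) ∪ π[c,y](R))) → 8
  ρ[b/c](π[c]((π[c,y](R) ∪ π[c,y](R)))) → 8
  γ[b; COUNT(*)→g](ρ[b/c](π[c]((π[c,y](R) ∪ π[c,y](R))))) → 3

== RESULT ==
b | g
1 | 4
3 | 2
8 | 2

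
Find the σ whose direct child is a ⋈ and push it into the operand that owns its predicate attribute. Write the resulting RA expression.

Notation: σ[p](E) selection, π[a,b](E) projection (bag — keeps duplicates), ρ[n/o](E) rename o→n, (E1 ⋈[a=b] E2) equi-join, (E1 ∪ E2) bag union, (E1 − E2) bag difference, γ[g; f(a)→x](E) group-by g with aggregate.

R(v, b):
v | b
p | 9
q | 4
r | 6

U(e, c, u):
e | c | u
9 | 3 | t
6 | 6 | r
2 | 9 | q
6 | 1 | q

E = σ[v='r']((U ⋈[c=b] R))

σ filters on v, owned by the right side.
E' = (U ⋈[c=b] σ[v='r'](R))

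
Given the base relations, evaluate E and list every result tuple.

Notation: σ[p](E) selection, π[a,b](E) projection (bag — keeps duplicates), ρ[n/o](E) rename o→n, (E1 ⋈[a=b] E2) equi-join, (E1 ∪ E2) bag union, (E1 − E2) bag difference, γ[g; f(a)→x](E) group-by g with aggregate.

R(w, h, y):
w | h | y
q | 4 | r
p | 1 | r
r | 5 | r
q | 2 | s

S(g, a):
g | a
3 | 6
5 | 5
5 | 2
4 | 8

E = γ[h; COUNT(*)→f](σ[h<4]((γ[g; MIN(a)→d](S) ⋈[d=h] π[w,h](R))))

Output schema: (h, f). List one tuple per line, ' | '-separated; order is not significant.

Stepwise |·|:
  S → 4
  γ[g; MIN(a)→d](S) → 3
  R → 4
  π[w,h](R) → 4
  (γ[g; MIN(a)→d](S) ⋈[d=h] π[w,h](R)) → 1
  σ[h<4]((γ[g; MIN(a)→d](S) ⋈[d=h] π[w,h](R))) → 1
  γ[h; COUNT(*)→f](σ[h<4]((γ[g; MIN(a)→d](S) ⋈[d=h] π[w,h](R)))) → 1

== RESULT ==
h | f
2 | 1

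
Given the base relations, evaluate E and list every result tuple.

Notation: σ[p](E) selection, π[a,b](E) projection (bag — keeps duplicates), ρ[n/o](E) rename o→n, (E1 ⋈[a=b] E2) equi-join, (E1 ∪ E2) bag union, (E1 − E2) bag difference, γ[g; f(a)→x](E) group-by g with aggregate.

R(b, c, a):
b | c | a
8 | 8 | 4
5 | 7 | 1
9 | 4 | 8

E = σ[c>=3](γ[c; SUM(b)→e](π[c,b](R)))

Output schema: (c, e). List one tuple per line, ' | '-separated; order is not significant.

Stepwise |·|:
  R → 3
  π[c,b](R) → 3
  γ[c; SUM(b)→e](π[c,b](R)) → 3
  σ[c>=3](γ[c; SUM(b)→e](π[c,b](R))) → 3

== RESULT ==
c | e
4 | 9
7 | 5
8 | 8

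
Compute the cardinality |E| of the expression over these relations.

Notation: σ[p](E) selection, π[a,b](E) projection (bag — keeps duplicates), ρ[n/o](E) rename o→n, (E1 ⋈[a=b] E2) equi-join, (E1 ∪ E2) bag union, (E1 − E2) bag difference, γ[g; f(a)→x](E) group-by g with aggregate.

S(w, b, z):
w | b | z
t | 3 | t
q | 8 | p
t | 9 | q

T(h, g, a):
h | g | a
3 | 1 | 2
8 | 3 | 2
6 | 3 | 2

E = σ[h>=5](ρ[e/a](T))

Subexpression sizes:
  T → 3
  ρ[e/a](T) → 3
  σ[h>=5](ρ[e/a](T)) → 2

|E| = 2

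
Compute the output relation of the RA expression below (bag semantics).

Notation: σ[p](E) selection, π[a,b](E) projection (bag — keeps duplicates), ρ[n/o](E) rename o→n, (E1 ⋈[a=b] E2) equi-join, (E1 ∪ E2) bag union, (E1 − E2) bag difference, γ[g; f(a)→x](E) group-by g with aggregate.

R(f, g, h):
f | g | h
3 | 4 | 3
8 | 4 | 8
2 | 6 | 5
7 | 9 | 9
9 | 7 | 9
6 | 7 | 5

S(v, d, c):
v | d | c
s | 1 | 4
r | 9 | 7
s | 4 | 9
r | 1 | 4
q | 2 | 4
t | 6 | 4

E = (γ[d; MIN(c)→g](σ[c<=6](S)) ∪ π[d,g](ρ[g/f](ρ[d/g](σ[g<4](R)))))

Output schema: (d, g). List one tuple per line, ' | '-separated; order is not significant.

Subexpression sizes:
  S → 6
  σ[c<=6](S) → 4
  γ[d; MIN(c)→g](σ[c<=6](S)) → 3
  R → 6
  σ[g<4](R) → 0
  ρ[d/g](σ[g<4](R)) → 0
  ρ[g/f](ρ[d/g](σ[g<4](R))) → 0
  π[d,g](ρ[g/f](ρ[d/g](σ[g<4](R)))) → 0
  (γ[d; MIN(c)→g](σ[c<=6](S)) ∪ π[d,g](ρ[g/f](ρ[d/g](σ[g<4](R))))) → 3

== RESULT ==
d | g
1 | 4
2 | 4
6 | 4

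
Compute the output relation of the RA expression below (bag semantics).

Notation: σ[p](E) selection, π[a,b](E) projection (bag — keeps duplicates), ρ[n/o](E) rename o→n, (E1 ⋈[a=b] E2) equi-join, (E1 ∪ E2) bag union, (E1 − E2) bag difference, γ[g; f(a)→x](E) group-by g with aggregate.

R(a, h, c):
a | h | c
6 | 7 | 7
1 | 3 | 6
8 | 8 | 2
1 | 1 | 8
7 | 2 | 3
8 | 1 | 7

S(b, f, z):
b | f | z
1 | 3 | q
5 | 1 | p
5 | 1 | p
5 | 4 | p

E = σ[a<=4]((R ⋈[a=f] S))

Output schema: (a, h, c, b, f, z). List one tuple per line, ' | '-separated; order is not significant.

Subexpression sizes:
  R → 6
  S → 4
  (R ⋈[a=f] S) → 4
  σ[a<=4]((R ⋈[a=f] S)) → 4

== RESULT ==
a | h | c | b | f | z
1 | 1 | 8 | 5 | 1 | p
1 | 1 | 8 | 5 | 1 | p
1 | 3 | 6 | 5 | 1 | p
1 | 3 | 6 | 5 | 1 | p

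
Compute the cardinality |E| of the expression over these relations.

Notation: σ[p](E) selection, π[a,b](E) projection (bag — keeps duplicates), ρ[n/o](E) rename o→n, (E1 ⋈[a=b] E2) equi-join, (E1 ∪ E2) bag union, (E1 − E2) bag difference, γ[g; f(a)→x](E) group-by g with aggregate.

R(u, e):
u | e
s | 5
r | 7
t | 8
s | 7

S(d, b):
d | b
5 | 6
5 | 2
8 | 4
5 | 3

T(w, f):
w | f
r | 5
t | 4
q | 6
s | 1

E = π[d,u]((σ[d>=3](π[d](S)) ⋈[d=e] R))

Per-node cardinality:
  S → 4
  π[d](S) → 4
  σ[d>=3](π[d](S)) → 4
  R → 4
  (σ[d>=3](π[d](S)) ⋈[d=e] R) → 4
  π[d,u]((σ[d>=3](π[d](S)) ⋈[d=e] R)) → 4

|E| = 4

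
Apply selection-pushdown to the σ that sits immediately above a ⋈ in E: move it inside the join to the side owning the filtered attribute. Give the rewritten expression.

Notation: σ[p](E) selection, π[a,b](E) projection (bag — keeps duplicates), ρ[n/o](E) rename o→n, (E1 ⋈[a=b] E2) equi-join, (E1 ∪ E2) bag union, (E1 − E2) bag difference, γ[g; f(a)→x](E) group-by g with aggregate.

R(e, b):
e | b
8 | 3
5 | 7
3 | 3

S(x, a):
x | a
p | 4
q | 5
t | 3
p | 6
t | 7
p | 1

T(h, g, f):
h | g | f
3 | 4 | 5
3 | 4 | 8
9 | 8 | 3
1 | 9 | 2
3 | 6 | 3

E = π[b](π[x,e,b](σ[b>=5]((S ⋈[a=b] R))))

σ filters on b, owned by the right side.
E' = π[b](π[x,e,b]((S ⋈[a=b] σ[b>=5](R))))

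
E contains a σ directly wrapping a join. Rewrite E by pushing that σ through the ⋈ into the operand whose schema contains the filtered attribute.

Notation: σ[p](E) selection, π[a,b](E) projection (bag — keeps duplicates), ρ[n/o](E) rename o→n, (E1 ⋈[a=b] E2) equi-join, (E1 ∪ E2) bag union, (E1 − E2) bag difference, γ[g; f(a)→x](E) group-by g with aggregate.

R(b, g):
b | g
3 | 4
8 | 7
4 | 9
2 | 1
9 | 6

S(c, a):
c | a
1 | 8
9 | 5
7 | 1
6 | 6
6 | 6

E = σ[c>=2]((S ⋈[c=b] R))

σ filters on c, owned by the left side.
E' = (σ[c>=2](S) ⋈[c=b] R)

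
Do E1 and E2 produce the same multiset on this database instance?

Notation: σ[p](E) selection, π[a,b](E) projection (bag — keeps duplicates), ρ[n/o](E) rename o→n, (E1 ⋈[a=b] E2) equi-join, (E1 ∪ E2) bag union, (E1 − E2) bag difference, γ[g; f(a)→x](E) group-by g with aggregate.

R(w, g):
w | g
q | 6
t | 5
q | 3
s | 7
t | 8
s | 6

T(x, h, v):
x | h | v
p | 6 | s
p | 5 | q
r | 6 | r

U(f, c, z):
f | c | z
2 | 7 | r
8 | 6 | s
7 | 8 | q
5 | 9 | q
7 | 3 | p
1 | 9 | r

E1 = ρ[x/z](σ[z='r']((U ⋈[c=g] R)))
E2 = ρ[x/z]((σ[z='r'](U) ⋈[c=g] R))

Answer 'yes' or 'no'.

E1 per-node cardinality:
  U → 6
  R → 6
  (U ⋈[c=g] R) → 5
  σ[z='r']((U ⋈[c=g] R)) → 1
  ρ[x/z](σ[z='r']((U ⋈[c=g] R))) → 1
E2 per-node cardinality:
  U → 6
  σ[z='r'](U) → 2
  R → 6
  (σ[z='r'](U) ⋈[c=g] R) → 1
  ρ[x/z]((σ[z='r'](U) ⋈[c=g] R)) → 1

E1 and E2 produce the same multiset:
f | c | x | w | g
2 | 7 | r | s | 7

yes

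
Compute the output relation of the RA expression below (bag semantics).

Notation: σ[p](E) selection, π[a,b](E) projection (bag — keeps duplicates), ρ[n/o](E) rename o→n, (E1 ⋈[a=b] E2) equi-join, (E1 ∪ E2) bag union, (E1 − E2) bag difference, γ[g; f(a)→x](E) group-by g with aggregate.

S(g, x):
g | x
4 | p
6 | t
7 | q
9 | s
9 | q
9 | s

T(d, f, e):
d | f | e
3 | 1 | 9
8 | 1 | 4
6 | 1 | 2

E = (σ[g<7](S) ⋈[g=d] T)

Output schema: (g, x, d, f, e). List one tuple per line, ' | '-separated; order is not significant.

Per-node cardinality:
  S → 6
  σ[g<7](S) → 2
  T → 3
  (σ[g<7](S) ⋈[g=d] T) → 1

== RESULT ==
g | x | d | f | e
6 | t | 6 | 1 | 2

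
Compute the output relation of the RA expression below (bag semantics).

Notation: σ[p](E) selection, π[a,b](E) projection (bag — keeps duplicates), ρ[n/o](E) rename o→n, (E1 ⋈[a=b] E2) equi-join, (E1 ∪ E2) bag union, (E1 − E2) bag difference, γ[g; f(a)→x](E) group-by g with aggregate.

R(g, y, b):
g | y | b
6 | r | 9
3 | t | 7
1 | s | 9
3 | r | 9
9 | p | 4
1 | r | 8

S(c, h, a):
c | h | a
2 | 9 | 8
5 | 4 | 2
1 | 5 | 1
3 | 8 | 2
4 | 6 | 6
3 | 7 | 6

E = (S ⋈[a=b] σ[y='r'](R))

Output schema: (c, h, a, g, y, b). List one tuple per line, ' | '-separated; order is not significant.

Stepwise |·|:
  S → 6
  R → 6
  σ[y='r'](R) → 3
  (S ⋈[a=b] σ[y='r'](R)) → 1

== RESULT ==
c | h | a | g | y | b
2 | 9 | 8 | 1 | r | 8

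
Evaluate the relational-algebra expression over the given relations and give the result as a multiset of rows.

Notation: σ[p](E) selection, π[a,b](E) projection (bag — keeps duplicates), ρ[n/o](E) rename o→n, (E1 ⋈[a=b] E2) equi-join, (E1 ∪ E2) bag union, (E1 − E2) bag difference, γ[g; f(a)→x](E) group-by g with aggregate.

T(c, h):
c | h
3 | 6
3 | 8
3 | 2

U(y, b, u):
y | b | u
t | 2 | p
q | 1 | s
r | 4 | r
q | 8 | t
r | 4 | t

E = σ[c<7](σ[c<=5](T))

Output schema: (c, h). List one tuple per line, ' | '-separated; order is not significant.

Per-node cardinality:
  T → 3
  σ[c<=5](T) → 3
  σ[c<7](σ[c<=5](T)) → 3

== RESULT ==
c | h
3 | 2
3 | 6
3 | 8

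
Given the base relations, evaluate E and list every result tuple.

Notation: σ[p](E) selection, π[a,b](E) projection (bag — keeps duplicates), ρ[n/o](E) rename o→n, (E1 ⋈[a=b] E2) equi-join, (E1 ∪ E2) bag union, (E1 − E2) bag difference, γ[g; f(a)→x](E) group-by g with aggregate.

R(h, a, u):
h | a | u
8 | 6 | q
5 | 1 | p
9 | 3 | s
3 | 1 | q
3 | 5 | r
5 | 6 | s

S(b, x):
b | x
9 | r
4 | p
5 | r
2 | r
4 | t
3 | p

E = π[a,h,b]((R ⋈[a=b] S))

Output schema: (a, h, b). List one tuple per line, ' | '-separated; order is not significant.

Per-node cardinality:
  R → 6
  S → 6
  (R ⋈[a=b] S) → 2
  π[a,h,b]((R ⋈[a=b] S)) → 2

== RESULT ==
a | h | b
3 | 9 | 3
5 | 3 | 5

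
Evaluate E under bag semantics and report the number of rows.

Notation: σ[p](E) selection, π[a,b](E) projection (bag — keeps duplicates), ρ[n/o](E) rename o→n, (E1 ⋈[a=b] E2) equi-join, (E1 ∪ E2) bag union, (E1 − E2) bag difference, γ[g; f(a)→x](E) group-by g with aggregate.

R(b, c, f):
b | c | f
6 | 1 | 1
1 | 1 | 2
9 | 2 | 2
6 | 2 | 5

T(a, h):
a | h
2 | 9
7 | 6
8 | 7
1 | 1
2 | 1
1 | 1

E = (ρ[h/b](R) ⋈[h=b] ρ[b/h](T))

Row counts bottom-up:
  R → 4
  ρ[h/b](R) → 4
  T → 6
  ρ[b/h](T) → 6
  (ρ[h/b](R) ⋈[h=b] ρ[b/h](T)) → 6

|E| = 6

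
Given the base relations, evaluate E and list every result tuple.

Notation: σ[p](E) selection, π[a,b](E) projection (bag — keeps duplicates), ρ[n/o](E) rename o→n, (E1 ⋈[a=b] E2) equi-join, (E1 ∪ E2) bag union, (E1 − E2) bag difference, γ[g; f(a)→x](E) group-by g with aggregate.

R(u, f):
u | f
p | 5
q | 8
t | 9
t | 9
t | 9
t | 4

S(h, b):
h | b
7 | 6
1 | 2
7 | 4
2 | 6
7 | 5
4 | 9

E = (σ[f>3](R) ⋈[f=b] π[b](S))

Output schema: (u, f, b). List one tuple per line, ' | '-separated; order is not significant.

Stepwise |·|:
  R → 6
  σ[f>3](R) → 6
  S → 6
  π[b](S) → 6
  (σ[f>3](R) ⋈[f=b] π[b](S)) → 5

== RESULT ==
u | f | b
p | 5 | 5
t | 4 | 4
t | 9 | 9
t | 9 | 9
t | 9 | 9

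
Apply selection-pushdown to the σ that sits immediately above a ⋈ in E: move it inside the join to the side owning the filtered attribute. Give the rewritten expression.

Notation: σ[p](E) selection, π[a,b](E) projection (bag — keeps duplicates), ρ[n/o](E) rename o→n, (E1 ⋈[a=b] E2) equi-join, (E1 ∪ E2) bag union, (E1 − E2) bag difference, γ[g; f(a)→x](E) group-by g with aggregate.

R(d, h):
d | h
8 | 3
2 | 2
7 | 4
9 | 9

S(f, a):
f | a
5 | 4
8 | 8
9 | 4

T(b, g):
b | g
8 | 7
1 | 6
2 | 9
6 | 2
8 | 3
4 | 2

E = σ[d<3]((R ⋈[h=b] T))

σ filters on d, owned by the left side.
E' = (σ[d<3](R) ⋈[h=b] T)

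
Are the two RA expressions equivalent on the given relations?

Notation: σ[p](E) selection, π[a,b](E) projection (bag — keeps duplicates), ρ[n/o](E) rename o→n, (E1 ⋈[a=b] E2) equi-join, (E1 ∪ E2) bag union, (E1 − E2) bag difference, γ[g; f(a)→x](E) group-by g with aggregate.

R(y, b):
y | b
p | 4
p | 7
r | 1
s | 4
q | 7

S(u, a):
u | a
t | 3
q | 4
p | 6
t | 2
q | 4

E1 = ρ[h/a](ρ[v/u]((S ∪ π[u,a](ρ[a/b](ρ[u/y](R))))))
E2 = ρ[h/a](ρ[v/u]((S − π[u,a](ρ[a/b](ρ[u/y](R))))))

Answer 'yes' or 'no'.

E1 subexpression sizes:
  S → 5
  R → 5
  ρ[u/y](R) → 5
  ρ[a/b](ρ[u/y](R)) → 5
  π[u,a](ρ[a/b](ρ[u/y](R))) → 5
  (S ∪ π[u,a](ρ[a/b](ρ[u/y](R)))) → 10
  ρ[v/u]((S ∪ π[u,a](ρ[a/b](ρ[u/y](R))))) → 10
  ρ[h/a](ρ[v/u]((S ∪ π[u,a](ρ[a/b](ρ[u/y](R)))))) → 10
E2 subexpression sizes:
  S → 5
  R → 5
  ρ[u/y](R) → 5
  ρ[a/b](ρ[u/y](R)) → 5
  π[u,a](ρ[a/b](ρ[u/y](R))) → 5
  (S − π[u,a](ρ[a/b](ρ[u/y](R)))) → 5
  ρ[v/u]((S − π[u,a](ρ[a/b](ρ[u/y](R))))) → 5
  ρ[h/a](ρ[v/u]((S − π[u,a](ρ[a/b](ρ[u/y](R)))))) → 5

E1 result:
v | h
p | 4
p | 6
p | 7
q | 4
q | 4
q | 7
r | 1
s | 4
t | 2
t | 3
E2 result:
v | h
p | 6
q | 4
q | 4
t | 2
t | 3
Witness: ('r', 1) appears 1× in E1 but 0× in E2.

no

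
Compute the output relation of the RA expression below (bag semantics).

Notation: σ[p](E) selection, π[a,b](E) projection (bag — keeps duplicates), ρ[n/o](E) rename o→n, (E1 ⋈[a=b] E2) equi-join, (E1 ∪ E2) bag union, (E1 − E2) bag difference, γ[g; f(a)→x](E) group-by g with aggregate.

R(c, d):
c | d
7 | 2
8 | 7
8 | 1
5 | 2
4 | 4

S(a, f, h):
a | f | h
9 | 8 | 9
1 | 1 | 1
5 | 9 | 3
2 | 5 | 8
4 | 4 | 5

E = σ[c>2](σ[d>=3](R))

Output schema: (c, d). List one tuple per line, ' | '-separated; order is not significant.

Per-node cardinality:
  R → 5
  σ[d>=3](R) → 2
  σ[c>2](σ[d>=3](R)) → 2

== RESULT ==
c | d
4 | 4
8 | 7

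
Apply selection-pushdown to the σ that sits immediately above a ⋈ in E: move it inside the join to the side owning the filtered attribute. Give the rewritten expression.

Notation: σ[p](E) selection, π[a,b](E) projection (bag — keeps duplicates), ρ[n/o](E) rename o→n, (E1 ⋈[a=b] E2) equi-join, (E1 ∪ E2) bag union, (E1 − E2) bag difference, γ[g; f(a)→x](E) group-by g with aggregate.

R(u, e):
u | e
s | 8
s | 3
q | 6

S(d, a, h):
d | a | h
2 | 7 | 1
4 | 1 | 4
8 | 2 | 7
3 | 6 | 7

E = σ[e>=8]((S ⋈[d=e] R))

σ filters on e, owned by the right side.
E' = (S ⋈[d=e] σ[e>=8](R))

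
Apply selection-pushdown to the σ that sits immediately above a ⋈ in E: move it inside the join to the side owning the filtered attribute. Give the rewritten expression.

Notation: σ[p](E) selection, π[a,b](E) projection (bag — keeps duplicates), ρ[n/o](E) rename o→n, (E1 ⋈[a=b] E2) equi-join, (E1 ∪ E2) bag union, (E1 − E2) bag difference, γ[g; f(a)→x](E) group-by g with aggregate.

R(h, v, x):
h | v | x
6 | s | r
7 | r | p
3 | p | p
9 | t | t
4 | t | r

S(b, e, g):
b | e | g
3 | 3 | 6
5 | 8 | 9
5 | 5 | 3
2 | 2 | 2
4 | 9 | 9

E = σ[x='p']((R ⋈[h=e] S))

σ filters on x, owned by the left side.
E' = (σ[x='p'](R) ⋈[h=e] S)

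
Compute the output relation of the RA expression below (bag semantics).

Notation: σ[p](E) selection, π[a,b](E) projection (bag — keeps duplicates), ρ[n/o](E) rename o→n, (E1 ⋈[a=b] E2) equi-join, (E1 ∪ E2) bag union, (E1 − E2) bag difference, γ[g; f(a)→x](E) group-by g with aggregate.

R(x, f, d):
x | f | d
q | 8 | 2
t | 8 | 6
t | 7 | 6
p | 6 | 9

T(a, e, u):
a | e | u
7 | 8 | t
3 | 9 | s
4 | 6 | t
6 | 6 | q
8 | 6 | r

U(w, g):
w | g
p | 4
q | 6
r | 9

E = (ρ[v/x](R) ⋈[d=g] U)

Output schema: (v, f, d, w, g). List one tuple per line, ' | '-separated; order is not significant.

Per-node cardinality:
  R → 4
  ρ[v/x](R) → 4
  U → 3
  (ρ[v/x](R) ⋈[d=g] U) → 3

== RESULT ==
v | f | d | w | g
p | 6 | 9 | r | 9
t | 7 | 6 | q | 6
t | 8 | 6 | q | 6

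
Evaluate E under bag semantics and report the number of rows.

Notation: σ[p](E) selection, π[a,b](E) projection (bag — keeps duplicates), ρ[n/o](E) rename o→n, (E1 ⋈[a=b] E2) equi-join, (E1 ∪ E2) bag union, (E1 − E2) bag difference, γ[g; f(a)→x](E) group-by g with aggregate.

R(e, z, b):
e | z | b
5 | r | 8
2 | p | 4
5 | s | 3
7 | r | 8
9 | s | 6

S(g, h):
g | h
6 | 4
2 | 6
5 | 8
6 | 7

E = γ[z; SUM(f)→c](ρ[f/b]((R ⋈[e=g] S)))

Subexpression sizes:
  R → 5
  S → 4
  (R ⋈[e=g] S) → 3
  ρ[f/b]((R ⋈[e=g] S)) → 3
  γ[z; SUM(f)→c](ρ[f/b]((R ⋈[e=g] S))) → 3

|E| = 3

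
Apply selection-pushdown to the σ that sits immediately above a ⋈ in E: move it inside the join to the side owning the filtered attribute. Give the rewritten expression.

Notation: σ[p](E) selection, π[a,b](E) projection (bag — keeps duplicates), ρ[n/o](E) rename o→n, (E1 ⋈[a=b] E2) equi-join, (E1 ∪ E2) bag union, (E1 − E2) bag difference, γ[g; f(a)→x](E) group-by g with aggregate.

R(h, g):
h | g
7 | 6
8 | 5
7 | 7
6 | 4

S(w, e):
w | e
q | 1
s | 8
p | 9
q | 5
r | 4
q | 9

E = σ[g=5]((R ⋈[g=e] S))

σ filters on g, owned by the left side.
E' = (σ[g=5](R) ⋈[g=e] S)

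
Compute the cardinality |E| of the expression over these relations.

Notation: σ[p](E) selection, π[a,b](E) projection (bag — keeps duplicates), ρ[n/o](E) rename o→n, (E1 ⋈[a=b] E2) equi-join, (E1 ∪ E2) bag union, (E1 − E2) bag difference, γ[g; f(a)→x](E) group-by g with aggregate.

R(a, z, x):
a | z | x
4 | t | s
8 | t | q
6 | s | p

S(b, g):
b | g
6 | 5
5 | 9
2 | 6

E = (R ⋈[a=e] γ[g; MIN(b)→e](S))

Per-node cardinality:
  R → 3
  S → 3
  γ[g; MIN(b)→e](S) → 3
  (R ⋈[a=e] γ[g; MIN(b)→e](S)) → 1

|E| = 1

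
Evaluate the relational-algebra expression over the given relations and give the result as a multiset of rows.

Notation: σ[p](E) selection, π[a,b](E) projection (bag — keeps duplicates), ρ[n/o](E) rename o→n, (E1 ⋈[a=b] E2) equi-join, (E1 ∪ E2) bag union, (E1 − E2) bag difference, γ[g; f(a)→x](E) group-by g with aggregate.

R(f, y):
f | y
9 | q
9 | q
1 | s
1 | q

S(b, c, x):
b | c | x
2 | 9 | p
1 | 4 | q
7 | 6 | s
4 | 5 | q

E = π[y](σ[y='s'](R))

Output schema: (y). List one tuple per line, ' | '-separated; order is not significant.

Stepwise |·|:
  R → 4
  σ[y='s'](R) → 1
  π[y](σ[y='s'](R)) → 1

== RESULT ==
y
s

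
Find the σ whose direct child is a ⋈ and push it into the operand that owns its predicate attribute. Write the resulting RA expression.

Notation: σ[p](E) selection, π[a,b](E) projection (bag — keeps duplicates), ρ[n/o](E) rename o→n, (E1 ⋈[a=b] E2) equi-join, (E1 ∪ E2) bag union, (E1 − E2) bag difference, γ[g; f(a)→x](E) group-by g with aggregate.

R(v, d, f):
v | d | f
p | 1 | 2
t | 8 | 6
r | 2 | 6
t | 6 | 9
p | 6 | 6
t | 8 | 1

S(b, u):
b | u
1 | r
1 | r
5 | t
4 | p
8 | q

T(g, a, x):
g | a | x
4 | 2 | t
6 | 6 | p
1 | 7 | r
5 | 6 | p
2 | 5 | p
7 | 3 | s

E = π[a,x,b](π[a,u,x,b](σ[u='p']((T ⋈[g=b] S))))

σ filters on u, owned by the right side.
E' = π[a,x,b](π[a,u,x,b]((T ⋈[g=b] σ[u='p'](S))))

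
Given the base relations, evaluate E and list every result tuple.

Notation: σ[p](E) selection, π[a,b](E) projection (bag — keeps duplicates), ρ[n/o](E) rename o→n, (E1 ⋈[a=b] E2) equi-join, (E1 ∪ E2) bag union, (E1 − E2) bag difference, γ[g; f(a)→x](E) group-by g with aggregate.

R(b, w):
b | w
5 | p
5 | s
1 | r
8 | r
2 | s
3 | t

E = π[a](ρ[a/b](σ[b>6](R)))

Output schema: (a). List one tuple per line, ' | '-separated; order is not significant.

Per-node cardinality:
  R → 6
  σ[b>6](R) → 1
  ρ[a/b](σ[b>6](R)) → 1
  π[a](ρ[a/b](σ[b>6](R))) → 1

== RESULT ==
a
8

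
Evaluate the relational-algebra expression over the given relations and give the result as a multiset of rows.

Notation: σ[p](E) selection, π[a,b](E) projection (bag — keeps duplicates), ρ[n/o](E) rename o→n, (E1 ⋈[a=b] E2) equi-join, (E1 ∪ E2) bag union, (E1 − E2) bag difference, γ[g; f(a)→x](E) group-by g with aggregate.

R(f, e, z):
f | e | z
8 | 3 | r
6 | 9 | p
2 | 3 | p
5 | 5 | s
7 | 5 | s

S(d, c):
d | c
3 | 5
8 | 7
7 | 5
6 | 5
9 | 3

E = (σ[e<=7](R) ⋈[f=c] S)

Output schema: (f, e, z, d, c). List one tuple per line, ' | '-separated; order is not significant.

Per-node cardinality:
  R → 5
  σ[e<=7](R) → 4
  S → 5
  (σ[e<=7](R) ⋈[f=c] S) → 4

== RESULT ==
f | e | z | d | c
5 | 5 | s | 3 | 5
5 | 5 | s | 6 | 5
5 | 5 | s | 7 | 5
7 | 5 | s | 8 | 7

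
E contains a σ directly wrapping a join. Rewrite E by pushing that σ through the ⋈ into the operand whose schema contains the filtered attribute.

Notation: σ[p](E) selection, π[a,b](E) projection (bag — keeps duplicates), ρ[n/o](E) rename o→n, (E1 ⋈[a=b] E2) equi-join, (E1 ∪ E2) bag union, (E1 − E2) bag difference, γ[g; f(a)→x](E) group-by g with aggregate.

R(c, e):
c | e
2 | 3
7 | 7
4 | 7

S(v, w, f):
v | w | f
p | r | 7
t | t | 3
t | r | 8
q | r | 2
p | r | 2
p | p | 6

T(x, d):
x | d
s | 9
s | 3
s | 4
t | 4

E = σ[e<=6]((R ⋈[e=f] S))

σ filters on e, owned by the left side.
E' = (σ[e<=6](R) ⋈[e=f] S)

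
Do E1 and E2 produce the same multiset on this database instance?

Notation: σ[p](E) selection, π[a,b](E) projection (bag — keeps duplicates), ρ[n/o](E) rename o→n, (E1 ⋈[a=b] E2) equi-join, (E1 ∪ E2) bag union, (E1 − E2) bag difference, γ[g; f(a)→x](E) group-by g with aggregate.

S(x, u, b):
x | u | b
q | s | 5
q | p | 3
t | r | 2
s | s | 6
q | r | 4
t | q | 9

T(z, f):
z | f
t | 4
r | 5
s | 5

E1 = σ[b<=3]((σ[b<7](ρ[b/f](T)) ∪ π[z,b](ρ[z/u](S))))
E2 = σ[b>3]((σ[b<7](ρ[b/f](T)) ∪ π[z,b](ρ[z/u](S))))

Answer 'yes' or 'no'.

E1 per-node cardinality:
  T → 3
  ρ[b/f](T) → 3
  σ[b<7](ρ[b/f](T)) → 3
  S → 6
  ρ[z/u](S) → 6
  π[z,b](ρ[z/u](S)) → 6
  (σ[b<7](ρ[b/f](T)) ∪ π[z,b](ρ[z/u](S))) → 9
  σ[b<=3]((σ[b<7](ρ[b/f](T)) ∪ π[z,b](ρ[z/u](S)))) → 2
E2 per-node cardinality:
  T → 3
  ρ[b/f](T) → 3
  σ[b<7](ρ[b/f](T)) → 3
  S → 6
  ρ[z/u](S) → 6
  π[z,b](ρ[z/u](S)) → 6
  (σ[b<7](ρ[b/f](T)) ∪ π[z,b](ρ[z/u](S))) → 9
  σ[b>3]((σ[b<7](ρ[b/f](T)) ∪ π[z,b](ρ[z/u](S)))) → 7

E1 result:
z | b
p | 3
r | 2
E2 result:
z | b
q | 9
r | 4
r | 5
s | 5
s | 5
s | 6
t | 4
Witness: ('s', 6) appears 0× in E1 but 1× in E2.

no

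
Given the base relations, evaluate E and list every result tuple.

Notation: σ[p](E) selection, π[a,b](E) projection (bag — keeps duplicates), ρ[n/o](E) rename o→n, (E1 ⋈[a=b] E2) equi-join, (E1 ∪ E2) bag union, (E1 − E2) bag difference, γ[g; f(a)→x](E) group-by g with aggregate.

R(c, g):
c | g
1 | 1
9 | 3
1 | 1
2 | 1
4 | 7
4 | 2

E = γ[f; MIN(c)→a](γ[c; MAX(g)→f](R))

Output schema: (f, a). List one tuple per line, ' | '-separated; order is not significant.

Stepwise |·|:
  R → 6
  γ[c; MAX(g)→f](R) → 4
  γ[f; MIN(c)→a](γ[c; MAX(g)→f](R)) → 3

== RESULT ==
f | a
1 | 1
3 | 9
7 | 4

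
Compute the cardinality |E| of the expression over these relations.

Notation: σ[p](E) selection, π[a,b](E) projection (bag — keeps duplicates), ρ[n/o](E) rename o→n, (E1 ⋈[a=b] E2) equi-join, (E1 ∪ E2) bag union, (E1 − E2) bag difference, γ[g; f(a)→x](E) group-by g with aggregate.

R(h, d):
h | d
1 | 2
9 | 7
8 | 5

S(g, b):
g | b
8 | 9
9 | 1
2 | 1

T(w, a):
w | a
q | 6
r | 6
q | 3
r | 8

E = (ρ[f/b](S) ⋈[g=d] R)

Stepwise |·|:
  S → 3
  ρ[f/b](S) → 3
  R → 3
  (ρ[f/b](S) ⋈[g=d] R) → 1

|E| = 1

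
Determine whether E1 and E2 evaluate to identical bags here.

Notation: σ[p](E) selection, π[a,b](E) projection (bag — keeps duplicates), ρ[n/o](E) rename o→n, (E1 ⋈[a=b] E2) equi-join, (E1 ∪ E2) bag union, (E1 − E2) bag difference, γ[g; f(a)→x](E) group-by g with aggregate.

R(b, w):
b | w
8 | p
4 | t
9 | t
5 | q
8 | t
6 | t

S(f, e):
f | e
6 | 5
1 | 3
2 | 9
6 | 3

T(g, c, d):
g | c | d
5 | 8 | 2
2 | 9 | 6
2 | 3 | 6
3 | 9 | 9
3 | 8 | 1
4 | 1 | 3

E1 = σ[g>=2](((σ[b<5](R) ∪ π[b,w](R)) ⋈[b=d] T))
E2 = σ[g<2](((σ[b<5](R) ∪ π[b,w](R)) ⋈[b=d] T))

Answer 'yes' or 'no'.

E1 row counts bottom-up:
  R → 6
  σ[b<5](R) → 1
  R → 6
  π[b,w](R) → 6
  (σ[b<5](R) ∪ π[b,w](R)) → 7
  T → 6
  ((σ[b<5](R) ∪ π[b,w](R)) ⋈[b=d] T) → 3
  σ[g>=2](((σ[b<5](R) ∪ π[b,w](R)) ⋈[b=d] T)) → 3
E2 row counts bottom-up:
  R → 6
  σ[b<5](R) → 1
  R → 6
  π[b,w](R) → 6
  (σ[b<5](R) ∪ π[b,w](R)) → 7
  T → 6
  ((σ[b<5](R) ∪ π[b,w](R)) ⋈[b=d] T) → 3
  σ[g<2](((σ[b<5](R) ∪ π[b,w](R)) ⋈[b=d] T)) → 0

E1 result:
b | w | g | c | d
6 | t | 2 | 3 | 6
6 | t | 2 | 9 | 6
9 | t | 3 | 9 | 9
E2 result:
b | w | g | c | d
(0 rows)
Witness: (9, 't', 3, 9, 9) appears 1× in E1 but 0× in E2.

no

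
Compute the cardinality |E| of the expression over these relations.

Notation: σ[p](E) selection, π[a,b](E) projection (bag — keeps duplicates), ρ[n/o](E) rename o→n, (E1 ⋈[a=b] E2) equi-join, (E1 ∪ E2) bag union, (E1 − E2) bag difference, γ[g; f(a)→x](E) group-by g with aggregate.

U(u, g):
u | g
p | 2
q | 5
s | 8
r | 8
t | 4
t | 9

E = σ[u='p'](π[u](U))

Subexpression sizes:
  U → 6
  π[u](U) → 6
  σ[u='p'](π[u](U)) → 1

|E| = 1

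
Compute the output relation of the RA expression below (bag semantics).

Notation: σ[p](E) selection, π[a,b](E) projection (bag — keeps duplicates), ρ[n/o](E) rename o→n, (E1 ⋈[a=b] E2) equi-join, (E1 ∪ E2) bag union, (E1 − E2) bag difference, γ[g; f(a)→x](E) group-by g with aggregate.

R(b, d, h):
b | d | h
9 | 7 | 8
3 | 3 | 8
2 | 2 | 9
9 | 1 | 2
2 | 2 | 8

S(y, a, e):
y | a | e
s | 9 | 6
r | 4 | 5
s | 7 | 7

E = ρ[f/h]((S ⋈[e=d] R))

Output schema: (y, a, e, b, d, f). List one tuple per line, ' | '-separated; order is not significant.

Stepwise |·|:
  S → 3
  R → 5
  (S ⋈[e=d] R) → 1
  ρ[f/h]((S ⋈[e=d] R)) → 1

== RESULT ==
y | a | e | b | d | f
s | 7 | 7 | 9 | 7 | 8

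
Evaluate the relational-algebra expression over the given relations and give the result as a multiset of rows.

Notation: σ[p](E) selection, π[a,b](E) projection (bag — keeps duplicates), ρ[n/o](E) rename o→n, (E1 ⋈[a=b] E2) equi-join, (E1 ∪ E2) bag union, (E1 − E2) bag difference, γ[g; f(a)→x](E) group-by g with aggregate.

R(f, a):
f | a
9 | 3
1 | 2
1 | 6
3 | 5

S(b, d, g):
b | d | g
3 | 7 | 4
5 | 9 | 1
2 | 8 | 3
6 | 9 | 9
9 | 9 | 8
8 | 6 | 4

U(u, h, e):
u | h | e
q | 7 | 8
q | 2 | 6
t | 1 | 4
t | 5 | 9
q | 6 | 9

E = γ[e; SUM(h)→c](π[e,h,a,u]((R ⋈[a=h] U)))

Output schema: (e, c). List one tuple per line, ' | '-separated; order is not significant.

Row counts bottom-up:
  R → 4
  U → 5
  (R ⋈[a=h] U) → 3
  π[e,h,a,u]((R ⋈[a=h] U)) → 3
  γ[e; SUM(h)→c](π[e,h,a,u]((R ⋈[a=h] U))) → 2

== RESULT ==
e | c
6 | 2
9 | 11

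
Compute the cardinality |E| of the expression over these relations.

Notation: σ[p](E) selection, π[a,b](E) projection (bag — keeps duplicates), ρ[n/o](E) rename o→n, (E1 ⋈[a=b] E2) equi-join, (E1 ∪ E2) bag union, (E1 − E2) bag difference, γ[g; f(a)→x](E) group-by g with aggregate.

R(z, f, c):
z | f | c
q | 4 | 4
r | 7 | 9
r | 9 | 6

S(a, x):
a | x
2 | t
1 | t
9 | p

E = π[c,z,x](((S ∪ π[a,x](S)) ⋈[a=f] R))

Per-node cardinality:
  S → 3
  S → 3
  π[a,x](S) → 3
  (S ∪ π[a,x](S)) → 6
  R → 3
  ((S ∪ π[a,x](S)) ⋈[a=f] R) → 2
  π[c,z,x](((S ∪ π[a,x](S)) ⋈[a=f] R)) → 2

|E| = 2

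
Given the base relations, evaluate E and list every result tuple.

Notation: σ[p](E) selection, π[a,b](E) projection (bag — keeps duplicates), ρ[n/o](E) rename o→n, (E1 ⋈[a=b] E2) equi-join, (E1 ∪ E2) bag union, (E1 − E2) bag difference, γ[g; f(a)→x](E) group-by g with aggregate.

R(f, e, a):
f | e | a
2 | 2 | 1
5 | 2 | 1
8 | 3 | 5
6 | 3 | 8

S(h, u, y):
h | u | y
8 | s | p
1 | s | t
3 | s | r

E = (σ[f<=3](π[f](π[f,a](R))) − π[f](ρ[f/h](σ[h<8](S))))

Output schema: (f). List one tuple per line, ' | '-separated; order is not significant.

Per-node cardinality:
  R → 4
  π[f,a](R) → 4
  π[f](π[f,a](R)) → 4
  σ[f<=3](π[f](π[f,a](R))) → 1
  S → 3
  σ[h<8](S) → 2
  ρ[f/h](σ[h<8](S)) → 2
  π[f](ρ[f/h](σ[h<8](S))) → 2
  (σ[f<=3](π[f](π[f,a](R))) − π[f](ρ[f/h](σ[h<8](S)))) → 1

== RESULT ==
f
2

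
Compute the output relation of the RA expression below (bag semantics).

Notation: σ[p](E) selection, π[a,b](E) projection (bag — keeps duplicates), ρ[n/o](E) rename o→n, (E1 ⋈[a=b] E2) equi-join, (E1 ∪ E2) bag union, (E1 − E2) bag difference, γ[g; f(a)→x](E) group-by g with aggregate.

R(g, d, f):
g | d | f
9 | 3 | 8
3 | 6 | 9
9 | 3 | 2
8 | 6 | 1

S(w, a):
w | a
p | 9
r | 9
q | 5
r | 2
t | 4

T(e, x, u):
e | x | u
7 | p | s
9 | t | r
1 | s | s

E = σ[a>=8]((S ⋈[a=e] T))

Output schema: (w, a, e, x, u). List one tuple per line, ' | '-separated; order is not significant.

Stepwise |·|:
  S → 5
  T → 3
  (S ⋈[a=e] T) → 2
  σ[a>=8]((S ⋈[a=e] T)) → 2

== RESULT ==
w | a | e | x | u
p | 9 | 9 | t | r
r | 9 | 9 | t | r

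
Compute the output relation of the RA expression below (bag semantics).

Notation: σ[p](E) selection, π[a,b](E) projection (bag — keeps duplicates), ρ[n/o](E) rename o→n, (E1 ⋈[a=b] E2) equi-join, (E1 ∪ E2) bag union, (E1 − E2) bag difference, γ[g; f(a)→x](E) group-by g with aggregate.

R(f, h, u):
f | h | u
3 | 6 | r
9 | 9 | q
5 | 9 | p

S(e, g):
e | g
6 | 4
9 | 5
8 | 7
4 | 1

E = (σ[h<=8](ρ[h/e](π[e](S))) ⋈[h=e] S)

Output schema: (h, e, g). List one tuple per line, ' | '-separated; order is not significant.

Subexpression sizes:
  S → 4
  π[e](S) → 4
  ρ[h/e](π[e](S)) → 4
  σ[h<=8](ρ[h/e](π[e](S))) → 3
  S → 4
  (σ[h<=8](ρ[h/e](π[e](S))) ⋈[h=e] S) → 3

== RESULT ==
h | e | g
4 | 4 | 1
6 | 6 | 4
8 | 8 | 7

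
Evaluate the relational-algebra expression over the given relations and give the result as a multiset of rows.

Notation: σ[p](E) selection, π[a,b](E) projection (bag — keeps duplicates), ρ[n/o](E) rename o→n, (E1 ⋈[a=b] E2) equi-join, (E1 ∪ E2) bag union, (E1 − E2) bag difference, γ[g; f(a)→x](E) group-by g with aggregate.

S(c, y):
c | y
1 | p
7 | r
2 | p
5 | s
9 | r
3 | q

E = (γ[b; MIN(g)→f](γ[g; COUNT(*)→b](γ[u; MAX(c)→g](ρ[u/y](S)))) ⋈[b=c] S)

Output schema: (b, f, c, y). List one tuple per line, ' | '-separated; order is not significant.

Row counts bottom-up:
  S → 6
  ρ[u/y](S) → 6
  γ[u; MAX(c)→g](ρ[u/y](S)) → 4
  γ[g; COUNT(*)→b](γ[u; MAX(c)→g](ρ[u/y](S))) → 4
  γ[b; MIN(g)→f](γ[g; COUNT(*)→b](γ[u; MAX(c)→g](ρ[u/y](S)))) → 1
  S → 6
  (γ[b; MIN(g)→f](γ[g; COUNT(*)→b](γ[u; MAX(c)→g](ρ[u/y](S)))) ⋈[b=c] S) → 1

== RESULT ==
b | f | c | y
1 | 2 | 1 | p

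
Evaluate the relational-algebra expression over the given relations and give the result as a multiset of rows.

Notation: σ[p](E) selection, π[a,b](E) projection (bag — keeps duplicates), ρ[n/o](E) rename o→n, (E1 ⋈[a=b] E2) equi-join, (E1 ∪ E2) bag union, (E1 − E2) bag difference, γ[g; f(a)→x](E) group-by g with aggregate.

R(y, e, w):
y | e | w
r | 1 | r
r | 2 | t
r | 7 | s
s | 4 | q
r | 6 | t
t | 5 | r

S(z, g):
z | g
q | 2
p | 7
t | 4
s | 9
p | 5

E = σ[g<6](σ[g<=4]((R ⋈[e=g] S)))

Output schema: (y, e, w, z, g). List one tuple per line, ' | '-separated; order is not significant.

Per-node cardinality:
  R → 6
  S → 5
  (R ⋈[e=g] S) → 4
  σ[g<=4]((R ⋈[e=g] S)) → 2
  σ[g<6](σ[g<=4]((R ⋈[e=g] S))) → 2

== RESULT ==
y | e | w | z | g
r | 2 | t | q | 2
s | 4 | q | t | 4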